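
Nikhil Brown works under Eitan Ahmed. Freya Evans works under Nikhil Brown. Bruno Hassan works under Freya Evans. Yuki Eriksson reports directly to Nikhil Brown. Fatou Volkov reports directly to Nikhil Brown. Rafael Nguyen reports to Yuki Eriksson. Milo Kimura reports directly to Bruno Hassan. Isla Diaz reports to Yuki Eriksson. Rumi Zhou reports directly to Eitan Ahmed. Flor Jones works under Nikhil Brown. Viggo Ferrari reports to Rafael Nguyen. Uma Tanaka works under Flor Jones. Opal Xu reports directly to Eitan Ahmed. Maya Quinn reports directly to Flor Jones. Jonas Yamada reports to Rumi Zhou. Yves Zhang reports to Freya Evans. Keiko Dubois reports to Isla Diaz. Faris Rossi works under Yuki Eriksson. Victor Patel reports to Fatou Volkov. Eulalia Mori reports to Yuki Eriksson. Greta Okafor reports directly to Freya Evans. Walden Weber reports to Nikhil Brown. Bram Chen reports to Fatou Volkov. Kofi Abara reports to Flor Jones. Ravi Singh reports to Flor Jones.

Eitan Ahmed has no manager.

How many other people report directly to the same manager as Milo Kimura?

0

Milo Kimura reports to Bruno Hassan, and Bruno Hassan has no other direct reports. Milo Kimura has 0 peers.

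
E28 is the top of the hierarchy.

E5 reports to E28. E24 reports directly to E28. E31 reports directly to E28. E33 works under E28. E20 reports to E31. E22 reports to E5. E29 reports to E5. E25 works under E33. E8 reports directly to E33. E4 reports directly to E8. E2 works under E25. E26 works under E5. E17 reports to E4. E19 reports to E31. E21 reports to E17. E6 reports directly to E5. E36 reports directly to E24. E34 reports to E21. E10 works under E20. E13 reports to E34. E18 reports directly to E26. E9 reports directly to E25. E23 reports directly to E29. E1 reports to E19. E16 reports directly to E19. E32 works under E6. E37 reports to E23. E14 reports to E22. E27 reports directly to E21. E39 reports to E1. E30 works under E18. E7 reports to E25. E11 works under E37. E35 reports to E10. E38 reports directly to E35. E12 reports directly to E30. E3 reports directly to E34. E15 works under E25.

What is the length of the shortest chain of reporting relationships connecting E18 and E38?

E18 is 3 levels below E28, and E38 is 5 levels below E28 (their lowest common manager). The shortest path runs up from E18 to E28 and back down to E38: 3 + 5 = 8 links.

8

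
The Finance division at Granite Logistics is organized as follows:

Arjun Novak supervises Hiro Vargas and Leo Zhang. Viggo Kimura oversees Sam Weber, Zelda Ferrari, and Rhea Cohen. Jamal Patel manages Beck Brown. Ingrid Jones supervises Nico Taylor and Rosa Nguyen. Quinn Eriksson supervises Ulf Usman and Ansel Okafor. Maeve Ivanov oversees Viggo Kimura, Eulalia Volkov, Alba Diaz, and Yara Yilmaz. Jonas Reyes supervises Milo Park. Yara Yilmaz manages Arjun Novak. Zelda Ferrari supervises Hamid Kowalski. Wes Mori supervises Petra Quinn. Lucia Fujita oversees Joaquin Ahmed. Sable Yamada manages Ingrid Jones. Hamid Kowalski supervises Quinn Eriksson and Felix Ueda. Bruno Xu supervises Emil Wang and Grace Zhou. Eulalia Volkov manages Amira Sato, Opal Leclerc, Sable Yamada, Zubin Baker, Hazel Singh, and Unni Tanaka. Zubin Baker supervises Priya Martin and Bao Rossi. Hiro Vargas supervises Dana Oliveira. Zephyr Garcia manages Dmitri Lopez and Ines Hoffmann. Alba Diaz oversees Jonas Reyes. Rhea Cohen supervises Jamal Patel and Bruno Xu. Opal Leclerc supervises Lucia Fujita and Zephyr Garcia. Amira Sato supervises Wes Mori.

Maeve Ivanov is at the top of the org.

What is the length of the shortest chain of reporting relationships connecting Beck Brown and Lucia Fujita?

7

Beck Brown is 4 levels below Maeve Ivanov, and Lucia Fujita is 3 levels below Maeve Ivanov (their lowest common manager). The shortest path runs up from Beck Brown to Maeve Ivanov and back down to Lucia Fujita: 4 + 3 = 7 links.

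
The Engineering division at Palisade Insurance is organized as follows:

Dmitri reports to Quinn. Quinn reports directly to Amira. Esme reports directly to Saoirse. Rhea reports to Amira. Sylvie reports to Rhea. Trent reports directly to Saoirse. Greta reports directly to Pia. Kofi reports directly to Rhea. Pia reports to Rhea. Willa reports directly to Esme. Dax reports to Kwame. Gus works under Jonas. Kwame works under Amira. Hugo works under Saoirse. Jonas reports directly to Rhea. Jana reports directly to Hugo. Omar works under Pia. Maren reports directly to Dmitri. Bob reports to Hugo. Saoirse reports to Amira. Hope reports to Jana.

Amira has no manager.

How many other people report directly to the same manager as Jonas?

3

Jonas reports to Rhea. Rhea's other direct reports are Pia, Sylvie, Kofi — 3 peers.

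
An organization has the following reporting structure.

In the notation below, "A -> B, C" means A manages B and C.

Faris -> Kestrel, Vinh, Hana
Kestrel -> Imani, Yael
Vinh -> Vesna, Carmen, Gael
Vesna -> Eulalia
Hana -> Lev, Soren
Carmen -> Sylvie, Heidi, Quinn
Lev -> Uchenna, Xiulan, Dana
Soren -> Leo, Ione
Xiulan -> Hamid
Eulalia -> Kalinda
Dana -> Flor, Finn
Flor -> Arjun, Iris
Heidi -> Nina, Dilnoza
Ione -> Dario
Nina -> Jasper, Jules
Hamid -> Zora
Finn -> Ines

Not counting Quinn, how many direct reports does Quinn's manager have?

Quinn reports to Carmen. Carmen's other direct reports are Sylvie, Heidi — 2 peers.

2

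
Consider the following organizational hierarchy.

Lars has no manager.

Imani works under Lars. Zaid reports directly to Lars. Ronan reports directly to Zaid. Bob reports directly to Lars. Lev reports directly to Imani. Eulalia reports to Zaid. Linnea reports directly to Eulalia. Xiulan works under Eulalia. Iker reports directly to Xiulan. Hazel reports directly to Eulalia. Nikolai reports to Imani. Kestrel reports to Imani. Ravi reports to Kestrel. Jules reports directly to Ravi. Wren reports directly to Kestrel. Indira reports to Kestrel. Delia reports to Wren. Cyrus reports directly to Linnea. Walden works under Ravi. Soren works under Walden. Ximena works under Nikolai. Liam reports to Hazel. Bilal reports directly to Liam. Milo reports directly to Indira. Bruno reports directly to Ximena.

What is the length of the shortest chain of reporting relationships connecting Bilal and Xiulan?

Bilal is 3 levels below Eulalia, and Xiulan is 1 level below Eulalia (their lowest common manager). The shortest path runs up from Bilal to Eulalia and back down to Xiulan: 3 + 1 = 4 links.

4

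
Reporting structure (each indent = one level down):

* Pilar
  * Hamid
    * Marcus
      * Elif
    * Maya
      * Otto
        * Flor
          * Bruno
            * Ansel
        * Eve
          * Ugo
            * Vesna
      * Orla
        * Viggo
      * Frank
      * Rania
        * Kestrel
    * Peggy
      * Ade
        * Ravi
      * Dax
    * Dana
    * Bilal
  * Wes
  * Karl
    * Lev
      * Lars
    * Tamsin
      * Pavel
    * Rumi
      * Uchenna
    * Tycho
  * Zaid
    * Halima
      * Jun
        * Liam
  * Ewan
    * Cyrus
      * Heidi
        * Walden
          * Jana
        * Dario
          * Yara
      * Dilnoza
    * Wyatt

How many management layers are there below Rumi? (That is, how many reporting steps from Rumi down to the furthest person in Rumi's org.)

The longest chain under Rumi runs Rumi → Uchenna, which is 1 level below Rumi.

1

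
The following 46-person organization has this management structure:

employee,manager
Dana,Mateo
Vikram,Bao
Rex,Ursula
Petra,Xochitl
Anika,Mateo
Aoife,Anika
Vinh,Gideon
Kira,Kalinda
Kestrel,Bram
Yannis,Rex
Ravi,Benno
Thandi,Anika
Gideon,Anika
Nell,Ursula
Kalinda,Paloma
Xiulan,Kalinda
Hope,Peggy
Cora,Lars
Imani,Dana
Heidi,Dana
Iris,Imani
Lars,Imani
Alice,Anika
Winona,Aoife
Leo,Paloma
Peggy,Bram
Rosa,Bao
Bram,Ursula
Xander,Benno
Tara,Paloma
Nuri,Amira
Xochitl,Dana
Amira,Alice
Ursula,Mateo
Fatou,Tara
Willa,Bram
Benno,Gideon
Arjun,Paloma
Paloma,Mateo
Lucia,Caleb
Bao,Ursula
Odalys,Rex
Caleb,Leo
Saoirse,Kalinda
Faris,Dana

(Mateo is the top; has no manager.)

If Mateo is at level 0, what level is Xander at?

Chain from Xander up to Mateo: Xander → Benno → Gideon → Anika → Mateo. That is 4 steps up, so Xander is 4 levels below Mateo.

4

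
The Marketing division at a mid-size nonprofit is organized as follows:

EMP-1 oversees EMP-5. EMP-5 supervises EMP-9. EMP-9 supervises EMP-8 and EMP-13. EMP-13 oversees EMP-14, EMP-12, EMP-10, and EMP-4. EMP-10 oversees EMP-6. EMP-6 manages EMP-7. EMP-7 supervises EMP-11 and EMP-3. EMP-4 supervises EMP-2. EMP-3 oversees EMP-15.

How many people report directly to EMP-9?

2

EMP-9 directly manages EMP-13, EMP-8. That is 2 direct reports.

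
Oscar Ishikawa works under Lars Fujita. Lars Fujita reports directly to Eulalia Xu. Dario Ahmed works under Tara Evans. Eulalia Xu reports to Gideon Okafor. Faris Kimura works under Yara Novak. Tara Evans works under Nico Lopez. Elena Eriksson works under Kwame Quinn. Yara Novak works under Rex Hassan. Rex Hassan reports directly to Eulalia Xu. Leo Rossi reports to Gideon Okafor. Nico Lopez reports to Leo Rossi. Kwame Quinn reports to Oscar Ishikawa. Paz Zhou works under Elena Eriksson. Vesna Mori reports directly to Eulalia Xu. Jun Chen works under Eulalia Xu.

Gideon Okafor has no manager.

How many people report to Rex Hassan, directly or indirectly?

2

Rex Hassan directly manages Yara Novak. Under Yara Novak: Faris Kimura (1). That's 2 in total.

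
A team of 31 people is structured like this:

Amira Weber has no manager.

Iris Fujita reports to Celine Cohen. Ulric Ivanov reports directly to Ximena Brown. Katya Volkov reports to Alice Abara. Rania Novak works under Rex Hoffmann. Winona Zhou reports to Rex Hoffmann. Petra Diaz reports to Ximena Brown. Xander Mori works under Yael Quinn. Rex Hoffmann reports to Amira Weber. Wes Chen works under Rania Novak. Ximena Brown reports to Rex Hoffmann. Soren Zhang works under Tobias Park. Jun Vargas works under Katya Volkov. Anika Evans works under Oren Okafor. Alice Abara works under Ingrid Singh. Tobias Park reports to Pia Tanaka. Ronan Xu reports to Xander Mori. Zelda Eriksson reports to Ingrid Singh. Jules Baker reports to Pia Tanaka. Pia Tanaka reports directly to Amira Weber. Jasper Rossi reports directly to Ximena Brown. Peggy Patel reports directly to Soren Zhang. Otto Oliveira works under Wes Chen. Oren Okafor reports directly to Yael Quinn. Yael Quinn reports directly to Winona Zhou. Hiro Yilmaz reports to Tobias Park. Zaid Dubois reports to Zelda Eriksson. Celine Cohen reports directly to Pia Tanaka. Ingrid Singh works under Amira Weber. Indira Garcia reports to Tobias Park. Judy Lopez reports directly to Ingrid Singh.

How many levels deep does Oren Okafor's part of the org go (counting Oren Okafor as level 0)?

1

The longest chain under Oren Okafor runs Oren Okafor → Anika Evans, which is 1 level below Oren Okafor.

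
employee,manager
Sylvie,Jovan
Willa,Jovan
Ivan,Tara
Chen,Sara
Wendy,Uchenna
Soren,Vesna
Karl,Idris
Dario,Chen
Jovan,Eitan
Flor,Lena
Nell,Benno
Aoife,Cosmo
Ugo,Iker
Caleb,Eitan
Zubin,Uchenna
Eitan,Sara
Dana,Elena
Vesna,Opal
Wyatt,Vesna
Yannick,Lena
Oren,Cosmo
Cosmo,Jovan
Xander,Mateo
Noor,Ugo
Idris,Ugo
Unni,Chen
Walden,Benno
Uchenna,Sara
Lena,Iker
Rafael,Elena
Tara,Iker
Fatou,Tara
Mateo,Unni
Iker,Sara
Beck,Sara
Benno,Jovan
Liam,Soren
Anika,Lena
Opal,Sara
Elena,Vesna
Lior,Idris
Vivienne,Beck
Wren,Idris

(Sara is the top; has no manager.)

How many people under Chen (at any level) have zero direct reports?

2

The people in Chen's organization with no one reporting to them are Dario, Xander. That is 2.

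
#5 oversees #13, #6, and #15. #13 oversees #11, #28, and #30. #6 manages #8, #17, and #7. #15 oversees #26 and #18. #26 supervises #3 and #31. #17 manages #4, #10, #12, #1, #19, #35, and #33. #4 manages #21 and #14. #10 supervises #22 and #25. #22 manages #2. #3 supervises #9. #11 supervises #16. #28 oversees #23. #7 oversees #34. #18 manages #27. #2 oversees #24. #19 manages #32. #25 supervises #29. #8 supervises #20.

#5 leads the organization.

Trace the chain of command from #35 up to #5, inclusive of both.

#35 -> #17 -> #6 -> #5

#35 reports to #17. #17 reports to #6. #6 reports to #5. #5 is at the top.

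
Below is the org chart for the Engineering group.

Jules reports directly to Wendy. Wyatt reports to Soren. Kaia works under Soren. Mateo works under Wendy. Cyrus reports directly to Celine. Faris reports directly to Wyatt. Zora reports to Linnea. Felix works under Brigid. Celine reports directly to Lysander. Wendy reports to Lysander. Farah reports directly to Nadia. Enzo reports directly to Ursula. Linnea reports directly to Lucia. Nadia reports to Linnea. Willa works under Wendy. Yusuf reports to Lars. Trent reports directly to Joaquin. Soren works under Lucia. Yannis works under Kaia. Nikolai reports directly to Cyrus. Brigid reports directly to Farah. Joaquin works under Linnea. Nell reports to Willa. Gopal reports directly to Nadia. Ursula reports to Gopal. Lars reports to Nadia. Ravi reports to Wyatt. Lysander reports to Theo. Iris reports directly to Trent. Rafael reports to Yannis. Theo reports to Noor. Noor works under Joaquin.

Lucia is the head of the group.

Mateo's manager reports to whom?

Lysander

Mateo reports to Wendy, and Wendy reports to Lysander. So Mateo's skip-level manager is Lysander.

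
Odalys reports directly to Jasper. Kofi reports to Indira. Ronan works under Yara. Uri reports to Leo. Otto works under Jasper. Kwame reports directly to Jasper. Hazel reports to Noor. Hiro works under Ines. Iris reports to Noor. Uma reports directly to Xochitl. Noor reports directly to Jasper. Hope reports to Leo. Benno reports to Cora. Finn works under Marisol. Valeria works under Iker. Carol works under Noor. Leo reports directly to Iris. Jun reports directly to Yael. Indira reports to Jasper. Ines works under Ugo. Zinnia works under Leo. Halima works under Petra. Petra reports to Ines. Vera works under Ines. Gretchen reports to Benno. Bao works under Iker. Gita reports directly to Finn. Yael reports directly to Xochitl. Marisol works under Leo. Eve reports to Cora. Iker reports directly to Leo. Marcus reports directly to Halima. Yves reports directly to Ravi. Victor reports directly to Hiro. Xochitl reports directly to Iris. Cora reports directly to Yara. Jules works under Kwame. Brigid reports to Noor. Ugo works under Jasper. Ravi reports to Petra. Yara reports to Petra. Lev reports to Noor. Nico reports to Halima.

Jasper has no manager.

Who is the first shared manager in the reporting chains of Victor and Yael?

Jasper

Victor's chain of managers is Hiro, Ines, Ugo, Jasper. Yael's chain of managers is Xochitl, Iris, Noor, Jasper. The first manager that appears in both chains is Jasper.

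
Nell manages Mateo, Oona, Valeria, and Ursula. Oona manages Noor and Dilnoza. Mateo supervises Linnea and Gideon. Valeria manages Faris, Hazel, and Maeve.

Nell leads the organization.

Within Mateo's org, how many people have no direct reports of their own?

The people in Mateo's organization with no one reporting to them are Linnea, Gideon. That is 2.

2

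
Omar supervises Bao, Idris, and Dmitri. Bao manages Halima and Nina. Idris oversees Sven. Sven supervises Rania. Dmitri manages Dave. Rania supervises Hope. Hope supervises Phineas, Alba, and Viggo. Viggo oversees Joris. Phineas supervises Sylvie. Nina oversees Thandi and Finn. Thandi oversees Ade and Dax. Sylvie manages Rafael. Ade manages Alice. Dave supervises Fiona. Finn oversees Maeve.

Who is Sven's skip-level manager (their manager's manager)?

Omar

Sven reports to Idris, and Idris reports to Omar. So Sven's skip-level manager is Omar.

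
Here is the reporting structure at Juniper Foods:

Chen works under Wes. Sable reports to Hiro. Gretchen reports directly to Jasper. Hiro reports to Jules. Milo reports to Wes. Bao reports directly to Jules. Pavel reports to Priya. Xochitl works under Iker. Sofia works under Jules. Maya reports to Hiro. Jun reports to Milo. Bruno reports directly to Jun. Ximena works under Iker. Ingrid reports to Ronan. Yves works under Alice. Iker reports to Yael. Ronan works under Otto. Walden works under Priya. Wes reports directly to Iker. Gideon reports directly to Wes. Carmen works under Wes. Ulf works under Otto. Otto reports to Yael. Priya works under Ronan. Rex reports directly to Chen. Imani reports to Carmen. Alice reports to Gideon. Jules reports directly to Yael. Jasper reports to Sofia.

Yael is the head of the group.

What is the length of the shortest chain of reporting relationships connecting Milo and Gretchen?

Milo is 3 levels below Yael, and Gretchen is 4 levels below Yael (their lowest common manager). The shortest path runs up from Milo to Yael and back down to Gretchen: 3 + 4 = 7 links.

7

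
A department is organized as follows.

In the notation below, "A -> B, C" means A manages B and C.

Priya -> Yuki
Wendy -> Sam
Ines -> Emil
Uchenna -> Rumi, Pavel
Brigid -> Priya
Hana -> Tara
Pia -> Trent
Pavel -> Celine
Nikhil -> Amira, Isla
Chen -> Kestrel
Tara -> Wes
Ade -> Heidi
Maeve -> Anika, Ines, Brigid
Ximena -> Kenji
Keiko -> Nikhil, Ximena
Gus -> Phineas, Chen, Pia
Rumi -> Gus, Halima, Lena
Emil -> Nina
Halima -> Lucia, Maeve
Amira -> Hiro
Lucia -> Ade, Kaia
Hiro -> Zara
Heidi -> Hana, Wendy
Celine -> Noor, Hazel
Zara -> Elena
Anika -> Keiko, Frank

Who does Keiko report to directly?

Anika

Keiko reports directly to Anika.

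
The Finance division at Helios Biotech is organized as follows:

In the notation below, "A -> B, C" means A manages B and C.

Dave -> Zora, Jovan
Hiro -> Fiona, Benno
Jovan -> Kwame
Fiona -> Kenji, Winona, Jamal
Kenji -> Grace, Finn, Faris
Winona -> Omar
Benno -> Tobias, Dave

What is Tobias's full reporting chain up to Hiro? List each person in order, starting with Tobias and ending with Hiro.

Tobias reports to Benno. Benno reports to Hiro. Hiro is at the top.

Tobias -> Benno -> Hiro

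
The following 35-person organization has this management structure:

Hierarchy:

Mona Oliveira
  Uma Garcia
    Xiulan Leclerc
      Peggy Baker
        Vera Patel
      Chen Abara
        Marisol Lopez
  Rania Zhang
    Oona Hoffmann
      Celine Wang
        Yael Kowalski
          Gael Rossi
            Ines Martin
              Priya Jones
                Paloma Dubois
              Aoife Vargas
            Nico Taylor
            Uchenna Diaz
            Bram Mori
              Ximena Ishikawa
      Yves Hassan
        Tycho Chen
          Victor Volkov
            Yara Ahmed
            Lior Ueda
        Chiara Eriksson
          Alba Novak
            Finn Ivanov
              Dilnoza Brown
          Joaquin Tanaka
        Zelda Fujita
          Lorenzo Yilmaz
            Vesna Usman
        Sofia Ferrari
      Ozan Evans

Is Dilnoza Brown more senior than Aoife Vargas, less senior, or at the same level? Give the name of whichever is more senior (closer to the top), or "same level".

same level

Both Dilnoza Brown and Aoife Vargas are 7 levels below Mona Oliveira.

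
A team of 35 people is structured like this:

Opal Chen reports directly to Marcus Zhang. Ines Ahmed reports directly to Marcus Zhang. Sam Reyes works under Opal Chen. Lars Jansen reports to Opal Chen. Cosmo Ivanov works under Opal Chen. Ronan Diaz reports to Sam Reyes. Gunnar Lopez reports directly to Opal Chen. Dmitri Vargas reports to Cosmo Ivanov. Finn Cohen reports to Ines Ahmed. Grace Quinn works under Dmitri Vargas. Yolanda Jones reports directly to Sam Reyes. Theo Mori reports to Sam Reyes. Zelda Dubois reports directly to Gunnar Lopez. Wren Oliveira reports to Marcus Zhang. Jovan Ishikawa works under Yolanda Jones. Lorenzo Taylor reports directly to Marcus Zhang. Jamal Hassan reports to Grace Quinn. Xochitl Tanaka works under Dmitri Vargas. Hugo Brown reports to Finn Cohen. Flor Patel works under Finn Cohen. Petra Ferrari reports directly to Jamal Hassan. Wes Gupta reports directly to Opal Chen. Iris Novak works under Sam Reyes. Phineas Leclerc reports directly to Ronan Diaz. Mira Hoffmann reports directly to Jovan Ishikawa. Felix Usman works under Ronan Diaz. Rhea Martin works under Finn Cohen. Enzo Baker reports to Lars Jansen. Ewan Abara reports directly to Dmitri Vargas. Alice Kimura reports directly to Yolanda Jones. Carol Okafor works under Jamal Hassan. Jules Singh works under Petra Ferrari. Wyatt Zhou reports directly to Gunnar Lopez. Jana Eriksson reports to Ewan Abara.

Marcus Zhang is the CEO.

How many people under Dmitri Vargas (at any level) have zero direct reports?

The people in Dmitri Vargas's organization with no one reporting to them are Jana Eriksson, Xochitl Tanaka, Carol Okafor, Jules Singh. That is 4.

4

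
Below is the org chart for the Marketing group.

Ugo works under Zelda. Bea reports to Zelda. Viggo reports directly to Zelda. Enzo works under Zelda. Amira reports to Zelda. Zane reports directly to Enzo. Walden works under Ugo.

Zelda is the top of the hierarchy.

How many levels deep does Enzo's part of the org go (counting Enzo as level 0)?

1

The longest chain under Enzo runs Enzo → Zane, which is 1 level below Enzo.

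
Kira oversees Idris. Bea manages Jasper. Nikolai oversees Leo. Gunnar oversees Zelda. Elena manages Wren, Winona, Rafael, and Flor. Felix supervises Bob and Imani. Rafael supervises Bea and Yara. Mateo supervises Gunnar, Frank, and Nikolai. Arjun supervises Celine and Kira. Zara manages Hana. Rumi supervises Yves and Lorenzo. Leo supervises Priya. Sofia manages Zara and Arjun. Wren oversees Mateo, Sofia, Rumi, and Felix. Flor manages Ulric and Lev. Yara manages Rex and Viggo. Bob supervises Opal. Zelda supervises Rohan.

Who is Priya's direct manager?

Leo

Priya reports directly to Leo.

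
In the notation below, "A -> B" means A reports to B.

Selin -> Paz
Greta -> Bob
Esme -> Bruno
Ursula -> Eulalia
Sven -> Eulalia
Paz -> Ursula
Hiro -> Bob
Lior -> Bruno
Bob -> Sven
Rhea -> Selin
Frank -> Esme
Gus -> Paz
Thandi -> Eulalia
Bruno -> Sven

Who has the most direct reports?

Eulalia

Direct-report counts: Eulalia has 3; Ursula has 1; Paz has 2; Selin has 1; Sven has 2; Bruno has 2; Esme has 1; Bob has 2. The largest is 3, held by Eulalia.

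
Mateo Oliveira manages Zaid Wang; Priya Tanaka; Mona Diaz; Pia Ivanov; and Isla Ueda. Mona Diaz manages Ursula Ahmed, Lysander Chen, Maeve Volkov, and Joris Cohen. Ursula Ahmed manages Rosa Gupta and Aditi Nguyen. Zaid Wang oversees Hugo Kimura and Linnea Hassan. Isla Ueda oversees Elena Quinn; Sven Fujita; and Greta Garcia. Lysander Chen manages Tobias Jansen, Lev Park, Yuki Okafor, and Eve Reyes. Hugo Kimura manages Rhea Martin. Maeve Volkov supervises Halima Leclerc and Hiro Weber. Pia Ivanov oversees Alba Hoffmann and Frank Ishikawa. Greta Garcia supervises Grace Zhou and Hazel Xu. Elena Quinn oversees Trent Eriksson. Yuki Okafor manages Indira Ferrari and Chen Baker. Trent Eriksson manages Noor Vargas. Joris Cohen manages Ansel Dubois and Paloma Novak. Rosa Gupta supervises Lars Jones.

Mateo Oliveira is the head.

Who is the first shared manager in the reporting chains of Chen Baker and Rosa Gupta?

Chen Baker's chain of managers is Yuki Okafor, Lysander Chen, Mona Diaz, Mateo Oliveira. Rosa Gupta's chain of managers is Ursula Ahmed, Mona Diaz, Mateo Oliveira. The first manager that appears in both chains is Mona Diaz.

Mona Diaz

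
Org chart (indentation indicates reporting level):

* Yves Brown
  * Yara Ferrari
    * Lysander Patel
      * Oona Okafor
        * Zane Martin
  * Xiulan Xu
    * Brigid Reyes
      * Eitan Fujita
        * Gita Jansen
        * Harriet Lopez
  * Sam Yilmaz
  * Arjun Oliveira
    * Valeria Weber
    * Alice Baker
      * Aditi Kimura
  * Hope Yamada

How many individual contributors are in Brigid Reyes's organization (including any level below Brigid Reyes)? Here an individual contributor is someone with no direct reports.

The people in Brigid Reyes's organization with no one reporting to them are Harriet Lopez, Gita Jansen. That is 2.

2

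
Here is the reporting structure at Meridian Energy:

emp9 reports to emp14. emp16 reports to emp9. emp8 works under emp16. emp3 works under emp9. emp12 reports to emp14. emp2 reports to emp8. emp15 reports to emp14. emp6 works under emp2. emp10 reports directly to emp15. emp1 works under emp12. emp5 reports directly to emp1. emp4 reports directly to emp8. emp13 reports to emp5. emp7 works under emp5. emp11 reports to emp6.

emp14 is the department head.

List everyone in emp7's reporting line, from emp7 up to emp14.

emp7 reports to emp5. emp5 reports to emp1. emp1 reports to emp12. emp12 reports to emp14. emp14 is at the top.

emp7 -> emp5 -> emp1 -> emp12 -> emp14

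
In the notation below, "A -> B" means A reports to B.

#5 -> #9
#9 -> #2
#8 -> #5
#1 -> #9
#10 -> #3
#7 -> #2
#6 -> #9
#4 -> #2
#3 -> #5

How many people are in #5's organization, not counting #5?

#5 directly manages #8, #3. #8 has no reports. Under #3: #10 (1). So #5's organization is 2 direct reports plus everyone under them: 1 + 2 = 3.

3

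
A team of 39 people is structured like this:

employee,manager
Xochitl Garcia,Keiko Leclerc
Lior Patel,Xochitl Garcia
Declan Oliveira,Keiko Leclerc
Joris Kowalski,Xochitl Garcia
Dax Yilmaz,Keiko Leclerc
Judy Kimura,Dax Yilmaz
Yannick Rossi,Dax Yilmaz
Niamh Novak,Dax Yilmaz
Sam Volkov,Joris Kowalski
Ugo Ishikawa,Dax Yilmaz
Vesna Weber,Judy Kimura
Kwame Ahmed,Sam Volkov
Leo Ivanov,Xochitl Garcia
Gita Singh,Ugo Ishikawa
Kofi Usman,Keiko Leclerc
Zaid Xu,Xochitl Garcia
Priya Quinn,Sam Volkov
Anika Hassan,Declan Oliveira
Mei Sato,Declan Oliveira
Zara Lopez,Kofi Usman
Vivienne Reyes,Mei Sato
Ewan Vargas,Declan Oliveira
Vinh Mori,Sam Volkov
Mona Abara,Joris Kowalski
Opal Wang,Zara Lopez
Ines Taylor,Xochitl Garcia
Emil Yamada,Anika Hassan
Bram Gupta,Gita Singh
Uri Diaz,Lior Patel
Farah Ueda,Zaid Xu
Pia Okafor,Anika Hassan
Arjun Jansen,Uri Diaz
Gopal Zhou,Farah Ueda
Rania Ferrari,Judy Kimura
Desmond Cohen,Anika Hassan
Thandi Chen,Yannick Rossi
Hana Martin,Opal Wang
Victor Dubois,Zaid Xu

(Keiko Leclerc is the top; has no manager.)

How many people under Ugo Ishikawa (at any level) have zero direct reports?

1

The only person in Ugo Ishikawa's organization with no one reporting to them is Bram Gupta. That is 1.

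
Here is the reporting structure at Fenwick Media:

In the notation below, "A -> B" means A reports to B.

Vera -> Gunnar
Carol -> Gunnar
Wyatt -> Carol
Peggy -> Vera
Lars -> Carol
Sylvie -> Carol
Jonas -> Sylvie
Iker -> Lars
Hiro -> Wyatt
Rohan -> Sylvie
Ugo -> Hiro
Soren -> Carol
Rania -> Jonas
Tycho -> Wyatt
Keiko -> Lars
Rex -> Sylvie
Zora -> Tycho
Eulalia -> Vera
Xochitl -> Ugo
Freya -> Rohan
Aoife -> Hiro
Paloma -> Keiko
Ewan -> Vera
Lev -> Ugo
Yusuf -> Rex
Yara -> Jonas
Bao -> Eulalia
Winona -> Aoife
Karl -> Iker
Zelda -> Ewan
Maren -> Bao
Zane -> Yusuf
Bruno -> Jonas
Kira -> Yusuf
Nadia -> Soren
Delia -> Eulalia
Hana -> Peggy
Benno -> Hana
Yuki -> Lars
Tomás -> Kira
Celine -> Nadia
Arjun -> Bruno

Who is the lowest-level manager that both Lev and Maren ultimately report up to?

Gunnar

Lev's chain of managers is Ugo, Hiro, Wyatt, Carol, Gunnar. Maren's chain of managers is Bao, Eulalia, Vera, Gunnar. The first manager that appears in both chains is Gunnar.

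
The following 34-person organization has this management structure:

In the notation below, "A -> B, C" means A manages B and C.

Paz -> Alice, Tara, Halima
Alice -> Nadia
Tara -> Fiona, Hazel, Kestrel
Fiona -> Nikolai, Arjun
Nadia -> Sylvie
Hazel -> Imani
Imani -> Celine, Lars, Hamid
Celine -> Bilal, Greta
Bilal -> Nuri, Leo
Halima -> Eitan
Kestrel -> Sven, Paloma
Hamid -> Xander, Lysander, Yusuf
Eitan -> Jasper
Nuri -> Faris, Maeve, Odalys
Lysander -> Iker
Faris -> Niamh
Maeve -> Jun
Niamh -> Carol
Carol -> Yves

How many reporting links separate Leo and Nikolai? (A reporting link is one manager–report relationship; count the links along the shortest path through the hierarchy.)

Leo is 5 levels below Tara, and Nikolai is 2 levels below Tara (their lowest common manager). The shortest path runs up from Leo to Tara and back down to Nikolai: 5 + 2 = 7 links.

7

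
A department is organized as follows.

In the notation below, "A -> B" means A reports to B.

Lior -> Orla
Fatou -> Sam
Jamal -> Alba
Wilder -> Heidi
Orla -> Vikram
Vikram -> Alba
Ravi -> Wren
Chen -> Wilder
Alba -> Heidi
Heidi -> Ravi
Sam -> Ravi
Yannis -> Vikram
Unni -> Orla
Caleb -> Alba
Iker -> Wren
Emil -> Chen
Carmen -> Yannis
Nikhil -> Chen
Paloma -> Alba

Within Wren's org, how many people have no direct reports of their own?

The people in Wren's organization with no one reporting to them are Iker, Fatou, Emil, Nikhil, Jamal, Caleb, Paloma, Unni, Lior, Carmen. That is 10.

10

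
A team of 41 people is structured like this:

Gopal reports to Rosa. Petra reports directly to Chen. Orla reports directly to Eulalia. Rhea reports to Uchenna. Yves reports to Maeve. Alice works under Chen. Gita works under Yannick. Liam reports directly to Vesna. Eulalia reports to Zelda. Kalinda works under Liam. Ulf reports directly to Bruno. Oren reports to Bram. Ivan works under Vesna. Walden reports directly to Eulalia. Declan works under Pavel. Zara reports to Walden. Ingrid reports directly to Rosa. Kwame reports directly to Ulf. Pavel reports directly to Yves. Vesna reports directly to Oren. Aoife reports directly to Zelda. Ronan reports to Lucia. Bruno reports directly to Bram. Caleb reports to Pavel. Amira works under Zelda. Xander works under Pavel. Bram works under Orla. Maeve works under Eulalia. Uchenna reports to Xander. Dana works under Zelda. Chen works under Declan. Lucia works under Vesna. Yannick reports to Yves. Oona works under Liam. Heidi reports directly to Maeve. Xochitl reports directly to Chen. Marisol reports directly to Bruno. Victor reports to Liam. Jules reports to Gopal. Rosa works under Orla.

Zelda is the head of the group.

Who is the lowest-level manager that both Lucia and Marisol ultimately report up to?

Bram

Lucia's chain of managers is Vesna, Oren, Bram, Orla, Eulalia, Zelda. Marisol's chain of managers is Bruno, Bram, Orla, Eulalia, Zelda. The first manager that appears in both chains is Bram.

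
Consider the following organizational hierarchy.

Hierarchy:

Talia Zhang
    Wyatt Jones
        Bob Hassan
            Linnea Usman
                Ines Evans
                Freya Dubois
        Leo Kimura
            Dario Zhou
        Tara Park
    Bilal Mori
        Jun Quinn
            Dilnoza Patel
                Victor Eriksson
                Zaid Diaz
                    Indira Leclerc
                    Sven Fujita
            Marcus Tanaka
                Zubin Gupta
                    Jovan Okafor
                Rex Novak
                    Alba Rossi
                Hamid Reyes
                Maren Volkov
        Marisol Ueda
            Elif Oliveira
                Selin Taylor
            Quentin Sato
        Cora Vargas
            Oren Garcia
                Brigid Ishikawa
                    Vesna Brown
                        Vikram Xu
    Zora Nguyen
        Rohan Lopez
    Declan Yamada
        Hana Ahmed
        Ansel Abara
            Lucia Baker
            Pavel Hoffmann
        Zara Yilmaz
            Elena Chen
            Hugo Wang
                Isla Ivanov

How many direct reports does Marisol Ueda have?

Marisol Ueda directly manages Elif Oliveira, Quentin Sato. That is 2 direct reports.

2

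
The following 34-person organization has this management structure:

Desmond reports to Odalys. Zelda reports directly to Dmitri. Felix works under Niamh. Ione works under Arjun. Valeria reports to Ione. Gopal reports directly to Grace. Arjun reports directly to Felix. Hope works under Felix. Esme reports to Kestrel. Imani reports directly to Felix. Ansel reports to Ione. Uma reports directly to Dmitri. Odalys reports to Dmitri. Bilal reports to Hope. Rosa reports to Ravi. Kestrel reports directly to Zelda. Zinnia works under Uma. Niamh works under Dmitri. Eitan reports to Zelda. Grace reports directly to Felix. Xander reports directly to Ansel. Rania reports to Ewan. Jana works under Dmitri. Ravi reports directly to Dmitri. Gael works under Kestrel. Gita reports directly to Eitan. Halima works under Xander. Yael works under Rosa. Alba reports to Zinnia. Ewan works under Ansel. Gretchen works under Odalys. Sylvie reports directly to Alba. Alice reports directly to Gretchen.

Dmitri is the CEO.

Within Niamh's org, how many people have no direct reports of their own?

The people in Niamh's organization with no one reporting to them are Gopal, Bilal, Imani, Halima, Rania, Valeria. That is 6.

6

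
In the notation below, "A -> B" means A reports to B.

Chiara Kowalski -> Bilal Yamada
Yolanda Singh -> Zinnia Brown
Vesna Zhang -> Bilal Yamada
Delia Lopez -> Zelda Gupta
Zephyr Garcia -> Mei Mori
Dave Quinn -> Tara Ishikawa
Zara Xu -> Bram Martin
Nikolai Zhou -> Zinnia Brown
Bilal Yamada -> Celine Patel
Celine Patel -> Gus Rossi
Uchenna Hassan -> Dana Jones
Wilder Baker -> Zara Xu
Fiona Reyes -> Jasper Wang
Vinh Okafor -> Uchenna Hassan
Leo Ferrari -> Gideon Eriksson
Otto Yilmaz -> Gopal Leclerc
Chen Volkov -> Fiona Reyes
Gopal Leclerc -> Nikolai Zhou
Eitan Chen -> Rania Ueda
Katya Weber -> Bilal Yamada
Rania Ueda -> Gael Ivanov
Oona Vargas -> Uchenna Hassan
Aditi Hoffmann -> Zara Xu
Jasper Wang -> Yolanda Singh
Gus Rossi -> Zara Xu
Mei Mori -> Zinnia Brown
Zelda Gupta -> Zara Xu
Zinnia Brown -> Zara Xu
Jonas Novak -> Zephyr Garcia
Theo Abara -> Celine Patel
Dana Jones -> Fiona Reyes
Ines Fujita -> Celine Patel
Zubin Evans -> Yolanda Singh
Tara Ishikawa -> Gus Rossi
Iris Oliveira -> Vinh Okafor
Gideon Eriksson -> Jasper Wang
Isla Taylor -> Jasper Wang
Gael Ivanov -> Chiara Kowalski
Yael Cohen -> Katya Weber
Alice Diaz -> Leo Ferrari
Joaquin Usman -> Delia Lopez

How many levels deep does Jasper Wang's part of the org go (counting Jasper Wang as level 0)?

The longest chain under Jasper Wang runs Jasper Wang → Fiona Reyes → Dana Jones → Uchenna Hassan → Vinh Okafor → Iris Oliveira, which is 5 levels below Jasper Wang.

5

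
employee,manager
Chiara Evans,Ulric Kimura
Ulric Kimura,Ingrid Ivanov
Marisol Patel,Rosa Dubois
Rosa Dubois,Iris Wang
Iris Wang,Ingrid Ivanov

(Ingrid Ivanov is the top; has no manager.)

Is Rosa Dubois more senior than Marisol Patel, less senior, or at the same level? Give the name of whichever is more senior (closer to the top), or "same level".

Rosa Dubois

Rosa Dubois is 2 levels below Ingrid Ivanov; Marisol Patel is 3. Rosa Dubois is higher.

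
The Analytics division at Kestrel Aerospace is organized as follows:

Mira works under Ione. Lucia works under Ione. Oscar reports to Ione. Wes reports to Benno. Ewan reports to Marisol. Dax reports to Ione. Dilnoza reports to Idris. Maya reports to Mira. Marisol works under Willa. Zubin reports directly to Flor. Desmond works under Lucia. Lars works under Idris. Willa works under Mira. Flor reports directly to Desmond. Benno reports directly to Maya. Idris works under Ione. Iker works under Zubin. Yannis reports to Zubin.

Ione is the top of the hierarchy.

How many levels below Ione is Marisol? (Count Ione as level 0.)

Chain from Marisol up to Ione: Marisol → Willa → Mira → Ione. That is 3 steps up, so Marisol is 3 levels below Ione.

3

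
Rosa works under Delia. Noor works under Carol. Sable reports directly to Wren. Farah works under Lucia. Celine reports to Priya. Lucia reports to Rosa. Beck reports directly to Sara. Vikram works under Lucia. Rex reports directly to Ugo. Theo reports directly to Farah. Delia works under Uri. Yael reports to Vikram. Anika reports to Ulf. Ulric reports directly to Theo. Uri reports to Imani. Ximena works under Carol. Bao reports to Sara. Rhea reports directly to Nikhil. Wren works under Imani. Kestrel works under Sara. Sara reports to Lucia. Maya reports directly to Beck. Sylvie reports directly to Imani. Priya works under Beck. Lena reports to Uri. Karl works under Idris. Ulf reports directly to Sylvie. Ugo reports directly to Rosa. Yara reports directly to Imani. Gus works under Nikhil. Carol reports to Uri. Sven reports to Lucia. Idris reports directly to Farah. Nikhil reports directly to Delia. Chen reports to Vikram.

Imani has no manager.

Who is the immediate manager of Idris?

Farah

Idris reports directly to Farah.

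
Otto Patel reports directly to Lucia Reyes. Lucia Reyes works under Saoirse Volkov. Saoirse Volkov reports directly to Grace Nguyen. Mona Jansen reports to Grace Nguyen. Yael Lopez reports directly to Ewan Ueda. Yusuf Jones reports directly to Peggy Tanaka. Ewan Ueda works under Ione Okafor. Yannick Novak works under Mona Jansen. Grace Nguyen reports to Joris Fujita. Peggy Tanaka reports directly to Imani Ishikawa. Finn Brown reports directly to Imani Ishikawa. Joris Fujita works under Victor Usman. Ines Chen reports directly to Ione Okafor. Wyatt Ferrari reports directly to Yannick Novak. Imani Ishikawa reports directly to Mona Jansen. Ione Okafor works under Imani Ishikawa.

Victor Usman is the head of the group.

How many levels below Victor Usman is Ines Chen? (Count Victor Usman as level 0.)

6

Chain from Ines Chen up to Victor Usman: Ines Chen → Ione Okafor → Imani Ishikawa → Mona Jansen → Grace Nguyen → Joris Fujita → Victor Usman. That is 6 steps up, so Ines Chen is 6 levels below Victor Usman.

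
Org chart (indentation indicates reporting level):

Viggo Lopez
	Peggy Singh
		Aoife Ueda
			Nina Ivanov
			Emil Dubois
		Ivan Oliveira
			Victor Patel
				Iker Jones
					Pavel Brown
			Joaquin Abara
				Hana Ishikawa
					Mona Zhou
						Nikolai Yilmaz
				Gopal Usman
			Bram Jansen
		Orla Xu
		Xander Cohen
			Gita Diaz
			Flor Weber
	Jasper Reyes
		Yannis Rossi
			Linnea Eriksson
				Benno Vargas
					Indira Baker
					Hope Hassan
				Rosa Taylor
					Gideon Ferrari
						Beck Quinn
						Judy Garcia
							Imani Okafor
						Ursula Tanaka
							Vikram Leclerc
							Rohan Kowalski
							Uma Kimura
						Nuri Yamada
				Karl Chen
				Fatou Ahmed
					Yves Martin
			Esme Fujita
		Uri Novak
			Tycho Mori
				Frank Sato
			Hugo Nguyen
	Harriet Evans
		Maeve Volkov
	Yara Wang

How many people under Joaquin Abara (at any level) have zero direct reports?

2

The people in Joaquin Abara's organization with no one reporting to them are Gopal Usman, Nikolai Yilmaz. That is 2.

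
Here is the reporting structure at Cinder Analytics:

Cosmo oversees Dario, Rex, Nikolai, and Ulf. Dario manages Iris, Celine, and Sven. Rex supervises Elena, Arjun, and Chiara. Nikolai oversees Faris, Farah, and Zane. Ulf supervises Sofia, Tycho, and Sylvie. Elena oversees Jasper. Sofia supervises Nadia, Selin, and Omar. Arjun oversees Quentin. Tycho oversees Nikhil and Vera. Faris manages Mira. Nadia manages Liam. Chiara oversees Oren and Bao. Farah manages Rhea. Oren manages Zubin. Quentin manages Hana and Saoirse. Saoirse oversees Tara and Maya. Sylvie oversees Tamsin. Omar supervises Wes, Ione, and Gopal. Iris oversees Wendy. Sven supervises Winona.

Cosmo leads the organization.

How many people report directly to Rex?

Rex directly manages Elena, Arjun, Chiara. That is 3 direct reports.

3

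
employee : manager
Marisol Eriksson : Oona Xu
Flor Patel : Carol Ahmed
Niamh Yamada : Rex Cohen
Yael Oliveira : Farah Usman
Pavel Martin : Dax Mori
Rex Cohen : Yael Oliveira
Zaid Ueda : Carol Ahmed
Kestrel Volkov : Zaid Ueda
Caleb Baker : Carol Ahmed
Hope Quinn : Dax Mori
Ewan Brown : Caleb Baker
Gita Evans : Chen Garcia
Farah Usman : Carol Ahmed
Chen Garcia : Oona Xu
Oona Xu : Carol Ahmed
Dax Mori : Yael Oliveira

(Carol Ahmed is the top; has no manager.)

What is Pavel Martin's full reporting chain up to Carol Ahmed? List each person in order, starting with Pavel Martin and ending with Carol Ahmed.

Pavel Martin reports to Dax Mori. Dax Mori reports to Yael Oliveira. Yael Oliveira reports to Farah Usman. Farah Usman reports to Carol Ahmed. Carol Ahmed is at the top.

Pavel Martin -> Dax Mori -> Yael Oliveira -> Farah Usman -> Carol Ahmed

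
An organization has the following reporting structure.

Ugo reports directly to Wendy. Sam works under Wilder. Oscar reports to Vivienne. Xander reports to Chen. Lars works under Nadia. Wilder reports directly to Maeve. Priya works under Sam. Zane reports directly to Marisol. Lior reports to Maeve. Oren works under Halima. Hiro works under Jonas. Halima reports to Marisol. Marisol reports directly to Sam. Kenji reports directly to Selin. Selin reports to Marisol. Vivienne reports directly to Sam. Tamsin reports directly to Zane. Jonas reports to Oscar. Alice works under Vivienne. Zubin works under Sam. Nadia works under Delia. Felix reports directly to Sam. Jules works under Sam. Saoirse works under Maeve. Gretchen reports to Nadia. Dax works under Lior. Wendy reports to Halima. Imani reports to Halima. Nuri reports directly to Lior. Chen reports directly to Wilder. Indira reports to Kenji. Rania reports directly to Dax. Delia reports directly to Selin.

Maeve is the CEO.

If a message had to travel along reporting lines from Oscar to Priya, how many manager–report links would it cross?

Oscar is 2 levels below Sam, and Priya is 1 level below Sam (their lowest common manager). The shortest path runs up from Oscar to Sam and back down to Priya: 2 + 1 = 3 links.

3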